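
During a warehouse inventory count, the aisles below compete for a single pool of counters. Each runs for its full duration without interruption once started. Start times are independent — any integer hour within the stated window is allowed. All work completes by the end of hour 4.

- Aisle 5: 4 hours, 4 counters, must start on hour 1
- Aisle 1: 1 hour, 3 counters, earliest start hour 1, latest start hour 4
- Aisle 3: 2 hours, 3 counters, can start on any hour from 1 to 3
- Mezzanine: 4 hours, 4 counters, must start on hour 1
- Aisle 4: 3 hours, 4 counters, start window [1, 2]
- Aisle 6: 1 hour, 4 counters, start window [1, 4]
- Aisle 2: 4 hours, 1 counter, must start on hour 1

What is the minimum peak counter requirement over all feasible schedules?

16

Early-start (Aisle 5@1, Aisle 1@1, Aisle 3@1, Mezzanine@1, Aisle 4@1, Aisle 6@1, Aisle 2@1) gives peak 23: h1:23  h2:16  h3:13  h4:9.
Shift Aisle 3→2, Aisle 6→4.
Schedule Aisle 5@1, Aisle 1@1, Aisle 3@2, Mezzanine@1, Aisle 4@1, Aisle 6@4, Aisle 2@1: h1:16  h2:16  h3:16  h4:13 — peak 16.
Total counter-hours = 61 over 4 hours ⇒ peak ≥ ⌈61/4⌉ = 16, so 16 is optimal.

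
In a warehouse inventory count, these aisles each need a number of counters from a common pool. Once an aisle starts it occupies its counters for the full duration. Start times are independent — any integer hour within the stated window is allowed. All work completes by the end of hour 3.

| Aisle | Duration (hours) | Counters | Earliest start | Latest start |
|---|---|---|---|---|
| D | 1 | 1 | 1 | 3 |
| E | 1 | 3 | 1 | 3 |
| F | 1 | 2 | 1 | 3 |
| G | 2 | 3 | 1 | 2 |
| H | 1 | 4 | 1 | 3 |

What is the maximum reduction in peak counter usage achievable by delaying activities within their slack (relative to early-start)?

7

Early-start peak: h1:13  h2:3  h3:0 ⇒ 13.
Leveled (D@1, E@2, F@1, G@1, H@3): h1:6  h2:6  h3:4 ⇒ 6.
Reduction 13 − 6 = 7.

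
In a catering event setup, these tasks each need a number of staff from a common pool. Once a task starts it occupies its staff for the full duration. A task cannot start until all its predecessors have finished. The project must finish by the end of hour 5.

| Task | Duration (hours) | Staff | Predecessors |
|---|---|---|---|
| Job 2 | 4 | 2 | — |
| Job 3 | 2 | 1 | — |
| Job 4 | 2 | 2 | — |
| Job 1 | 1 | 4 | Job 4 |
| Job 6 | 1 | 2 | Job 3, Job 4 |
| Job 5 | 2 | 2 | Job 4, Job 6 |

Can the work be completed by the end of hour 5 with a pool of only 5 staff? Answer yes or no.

The minimum achievable peak is 6; 5 < 6, so no feasible schedule stays within the cap.

no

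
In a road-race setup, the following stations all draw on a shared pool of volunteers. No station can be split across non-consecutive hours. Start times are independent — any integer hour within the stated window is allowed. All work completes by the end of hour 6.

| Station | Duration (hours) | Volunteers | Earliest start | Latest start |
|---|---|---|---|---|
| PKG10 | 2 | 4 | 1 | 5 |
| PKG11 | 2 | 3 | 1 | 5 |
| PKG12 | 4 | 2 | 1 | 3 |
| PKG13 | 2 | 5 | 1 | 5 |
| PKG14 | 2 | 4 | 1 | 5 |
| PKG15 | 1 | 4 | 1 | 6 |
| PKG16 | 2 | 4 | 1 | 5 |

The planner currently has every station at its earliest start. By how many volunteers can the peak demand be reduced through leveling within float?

Early-start peak: h1:26  h2:22  h3:2  h4:2  h5:0  h6:0 ⇒ 26.
Leveled (PKG10@1, PKG11@1, PKG12@1, PKG13@5, PKG14@3, PKG15@3, PKG16@4): h1:9  h2:9  h3:10  h4:10  h5:9  h6:5 ⇒ 10.
Reduction 26 − 10 = 16.

16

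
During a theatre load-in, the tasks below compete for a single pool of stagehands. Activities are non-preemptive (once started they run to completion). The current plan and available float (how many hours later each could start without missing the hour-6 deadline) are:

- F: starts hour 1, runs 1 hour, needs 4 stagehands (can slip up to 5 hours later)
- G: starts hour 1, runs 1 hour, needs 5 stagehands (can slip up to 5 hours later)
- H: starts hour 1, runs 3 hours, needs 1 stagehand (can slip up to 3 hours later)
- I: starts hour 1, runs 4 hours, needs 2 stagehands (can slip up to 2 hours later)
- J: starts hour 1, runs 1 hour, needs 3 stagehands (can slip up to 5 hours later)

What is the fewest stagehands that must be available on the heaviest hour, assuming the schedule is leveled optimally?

5

Early-start (F@1, G@1, H@1, I@1, J@1) gives peak 15: h1:15  h2:3  h3:3  h4:2  h5:0  h6:0.
Shift G→2, H→3, I→3, J→6.
Schedule F@1, G@2, H@3, I@3, J@6: h1:4  h2:5  h3:3  h4:3  h5:3  h6:5 — peak 5.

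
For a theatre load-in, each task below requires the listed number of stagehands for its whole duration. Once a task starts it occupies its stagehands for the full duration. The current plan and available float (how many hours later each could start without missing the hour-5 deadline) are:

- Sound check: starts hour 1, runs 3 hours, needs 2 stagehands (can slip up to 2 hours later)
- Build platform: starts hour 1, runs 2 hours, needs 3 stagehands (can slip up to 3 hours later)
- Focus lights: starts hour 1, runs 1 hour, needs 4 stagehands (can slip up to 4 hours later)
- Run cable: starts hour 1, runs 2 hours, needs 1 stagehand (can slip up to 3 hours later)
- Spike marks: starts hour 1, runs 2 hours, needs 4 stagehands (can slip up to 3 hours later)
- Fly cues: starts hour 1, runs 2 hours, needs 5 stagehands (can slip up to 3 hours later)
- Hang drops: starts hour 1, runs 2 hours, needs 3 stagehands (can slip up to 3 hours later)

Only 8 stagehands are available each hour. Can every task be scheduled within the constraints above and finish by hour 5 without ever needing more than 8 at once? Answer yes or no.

Total stagehand-hours = 42; over 5 hours the average is 42/5 > 8, so some hour must exceed 8.

no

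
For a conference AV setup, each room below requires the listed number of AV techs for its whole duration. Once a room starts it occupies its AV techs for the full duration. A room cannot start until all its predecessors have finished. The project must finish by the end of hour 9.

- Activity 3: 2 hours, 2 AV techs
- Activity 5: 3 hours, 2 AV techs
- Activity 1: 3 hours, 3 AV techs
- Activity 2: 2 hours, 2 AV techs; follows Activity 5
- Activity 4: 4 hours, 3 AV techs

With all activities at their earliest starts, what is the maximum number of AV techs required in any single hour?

10

Early-start schedule: Activity 3@1, Activity 5@1, Activity 1@1, Activity 2@4, Activity 4@1.
Load per hour: hour 1: 10, hour 2: 10, hour 3: 8, hour 4: 5, hour 5: 2, hour 6: 0, hour 7: 0, hour 8: 0, hour 9: 0.
Peak is 10.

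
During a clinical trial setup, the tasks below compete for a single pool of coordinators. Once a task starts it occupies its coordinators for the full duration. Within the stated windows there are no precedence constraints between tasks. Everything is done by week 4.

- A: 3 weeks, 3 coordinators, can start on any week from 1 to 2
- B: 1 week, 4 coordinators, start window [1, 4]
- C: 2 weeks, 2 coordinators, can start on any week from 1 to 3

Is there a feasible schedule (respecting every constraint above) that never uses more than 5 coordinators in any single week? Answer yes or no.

yes

Schedule A@1, B@4, C@1: w1:5  w2:5  w3:3  w4:4 — peak 5 ≤ 5.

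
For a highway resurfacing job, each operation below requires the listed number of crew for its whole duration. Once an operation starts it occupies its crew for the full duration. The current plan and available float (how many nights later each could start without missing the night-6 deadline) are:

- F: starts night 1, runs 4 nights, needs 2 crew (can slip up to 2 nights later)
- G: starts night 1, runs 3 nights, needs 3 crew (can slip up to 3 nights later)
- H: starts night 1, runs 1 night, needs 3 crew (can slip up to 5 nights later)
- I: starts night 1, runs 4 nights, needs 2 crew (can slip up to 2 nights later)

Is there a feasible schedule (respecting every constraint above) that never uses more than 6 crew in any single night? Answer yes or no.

no

The minimum achievable peak is 7; 6 < 7, so no feasible schedule stays within the cap.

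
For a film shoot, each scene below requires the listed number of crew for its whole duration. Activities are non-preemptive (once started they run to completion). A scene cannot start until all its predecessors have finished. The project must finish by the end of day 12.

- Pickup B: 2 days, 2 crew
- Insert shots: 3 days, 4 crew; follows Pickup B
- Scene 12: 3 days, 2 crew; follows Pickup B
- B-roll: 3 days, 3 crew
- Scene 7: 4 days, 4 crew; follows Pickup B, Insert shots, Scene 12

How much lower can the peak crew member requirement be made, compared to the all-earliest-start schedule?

Early-start peak: d1:5  d2:5  d3:9  d4:6  d5:6  d6:4  d7:4  d8:4  d9:4  d10:0  d11:0  d12:0 ⇒ 9.
Leveled (Pickup B@1, Insert shots@3, Scene 12@6, B-roll@6, Scene 7@9): d1:2  d2:2  d3:4  d4:4  d5:4  d6:5  d7:5  d8:5  d9:4  d10:4  d11:4  d12:4 ⇒ 5.
Reduction 9 − 5 = 4.

4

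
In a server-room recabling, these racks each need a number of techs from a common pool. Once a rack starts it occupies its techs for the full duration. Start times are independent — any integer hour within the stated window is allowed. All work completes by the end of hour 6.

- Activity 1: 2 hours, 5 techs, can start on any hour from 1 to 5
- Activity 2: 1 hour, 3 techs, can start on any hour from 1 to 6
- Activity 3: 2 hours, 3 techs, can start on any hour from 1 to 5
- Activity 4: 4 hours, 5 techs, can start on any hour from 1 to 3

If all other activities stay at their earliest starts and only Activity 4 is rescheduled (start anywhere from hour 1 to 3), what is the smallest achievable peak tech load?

11

Activity 4@1: h1:16  h2:13  h3:5  h4:5  h5:0  h6:0 → peak 16
Activity 4@2: h1:11  h2:13  h3:5  h4:5  h5:5  h6:0 → peak 13
Activity 4@3: h1:11  h2:8  h3:5  h4:5  h5:5  h6:5 → peak 11
Best is Activity 4@3, peak 11.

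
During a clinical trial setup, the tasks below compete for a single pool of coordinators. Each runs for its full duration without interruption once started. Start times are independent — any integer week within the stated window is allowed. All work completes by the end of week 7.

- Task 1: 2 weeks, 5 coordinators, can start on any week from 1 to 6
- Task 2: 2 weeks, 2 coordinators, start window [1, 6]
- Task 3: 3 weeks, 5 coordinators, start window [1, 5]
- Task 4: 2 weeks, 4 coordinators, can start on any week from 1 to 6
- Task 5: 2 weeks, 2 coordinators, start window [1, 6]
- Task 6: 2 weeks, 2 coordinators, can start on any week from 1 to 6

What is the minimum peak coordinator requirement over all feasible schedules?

7

Early-start (Task 1@1, Task 2@1, Task 3@1, Task 4@1, Task 5@1, Task 6@1) gives peak 20: w1:20  w2:20  w3:5  w4:0  w5:0  w6:0  w7:0.
Shift Task 3→3, Task 4→6, Task 5→3, Task 6→5.
Schedule Task 1@1, Task 2@1, Task 3@3, Task 4@6, Task 5@3, Task 6@5: w1:7  w2:7  w3:7  w4:7  w5:7  w6:6  w7:4 — peak 7.
Total coordinator-weeks = 45 over 7 weeks ⇒ peak ≥ ⌈45/7⌉ = 7, so 7 is optimal.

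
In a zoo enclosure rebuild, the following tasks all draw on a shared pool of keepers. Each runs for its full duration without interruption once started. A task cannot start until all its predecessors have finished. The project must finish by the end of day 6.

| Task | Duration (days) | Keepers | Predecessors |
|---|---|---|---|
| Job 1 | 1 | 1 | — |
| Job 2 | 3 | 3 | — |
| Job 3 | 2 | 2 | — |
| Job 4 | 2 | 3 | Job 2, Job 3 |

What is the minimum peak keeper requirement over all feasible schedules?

Early-start (Job 1@1, Job 2@1, Job 3@1, Job 4@4) gives peak 6: d1:6  d2:5  d3:3  d4:3  d5:3  d6:0.
Shift Job 3→2.
Schedule Job 1@1, Job 2@1, Job 3@2, Job 4@4: d1:4  d2:5  d3:5  d4:3  d5:3  d6:0 — peak 5.

5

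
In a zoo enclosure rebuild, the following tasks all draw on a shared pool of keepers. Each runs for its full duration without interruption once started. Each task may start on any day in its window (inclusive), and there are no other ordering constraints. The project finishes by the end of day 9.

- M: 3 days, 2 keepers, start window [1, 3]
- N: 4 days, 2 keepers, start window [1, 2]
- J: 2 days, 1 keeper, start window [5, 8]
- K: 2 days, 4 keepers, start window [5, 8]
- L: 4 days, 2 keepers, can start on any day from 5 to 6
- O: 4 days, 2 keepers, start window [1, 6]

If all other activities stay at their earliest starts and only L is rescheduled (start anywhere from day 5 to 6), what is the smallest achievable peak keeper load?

L@5: d1:6  d2:6  d3:6  d4:4  d5:7  d6:7  d7:2  d8:2  d9:0 → peak 7
L@6: d1:6  d2:6  d3:6  d4:4  d5:5  d6:7  d7:2  d8:2  d9:2 → peak 7
Best is L@5, peak 7.

7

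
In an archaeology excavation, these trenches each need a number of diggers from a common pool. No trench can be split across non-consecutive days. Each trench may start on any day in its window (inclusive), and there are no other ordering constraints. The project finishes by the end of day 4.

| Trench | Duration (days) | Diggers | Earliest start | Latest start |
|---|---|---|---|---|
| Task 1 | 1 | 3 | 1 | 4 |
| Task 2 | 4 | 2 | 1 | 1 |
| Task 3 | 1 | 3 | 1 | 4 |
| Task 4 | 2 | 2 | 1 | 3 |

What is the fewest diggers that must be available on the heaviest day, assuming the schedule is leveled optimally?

Early-start (Task 1@1, Task 2@1, Task 3@1, Task 4@1) gives peak 10: d1:10  d2:4  d3:2  d4:2.
Shift Task 3→2, Task 4→3.
Schedule Task 1@1, Task 2@1, Task 3@2, Task 4@3: d1:5  d2:5  d3:4  d4:4 — peak 5.
Total digger-days = 18 over 4 days ⇒ peak ≥ ⌈18/4⌉ = 5, so 5 is optimal.

5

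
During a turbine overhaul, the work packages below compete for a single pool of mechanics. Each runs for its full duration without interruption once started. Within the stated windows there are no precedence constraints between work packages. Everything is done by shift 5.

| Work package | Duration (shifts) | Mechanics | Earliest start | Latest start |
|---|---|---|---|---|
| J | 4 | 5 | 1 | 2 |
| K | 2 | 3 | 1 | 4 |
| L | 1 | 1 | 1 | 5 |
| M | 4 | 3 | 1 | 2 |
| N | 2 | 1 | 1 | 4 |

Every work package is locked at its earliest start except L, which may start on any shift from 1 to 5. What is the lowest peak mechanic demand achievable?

12

L@1: s1:13  s2:12  s3:8  s4:8  s5:0 → peak 13
L@2: s1:12  s2:13  s3:8  s4:8  s5:0 → peak 13
L@3: s1:12  s2:12  s3:9  s4:8  s5:0 → peak 12
L@4: s1:12  s2:12  s3:8  s4:9  s5:0 → peak 12
L@5: s1:12  s2:12  s3:8  s4:8  s5:1 → peak 12
Best is L@3, peak 12.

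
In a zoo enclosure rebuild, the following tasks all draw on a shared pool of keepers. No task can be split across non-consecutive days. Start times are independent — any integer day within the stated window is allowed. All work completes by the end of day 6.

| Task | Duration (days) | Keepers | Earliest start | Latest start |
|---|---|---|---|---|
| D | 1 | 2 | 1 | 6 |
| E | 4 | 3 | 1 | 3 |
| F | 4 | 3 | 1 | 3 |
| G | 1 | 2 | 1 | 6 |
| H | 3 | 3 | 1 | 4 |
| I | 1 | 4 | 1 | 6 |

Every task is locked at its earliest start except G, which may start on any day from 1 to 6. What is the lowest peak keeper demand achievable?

15

G@1: d1:17  d2:9  d3:9  d4:6  d5:0  d6:0 → peak 17
G@2: d1:15  d2:11  d3:9  d4:6  d5:0  d6:0 → peak 15
G@3: d1:15  d2:9  d3:11  d4:6  d5:0  d6:0 → peak 15
G@4: d1:15  d2:9  d3:9  d4:8  d5:0  d6:0 → peak 15
G@5: d1:15  d2:9  d3:9  d4:6  d5:2  d6:0 → peak 15
G@6: d1:15  d2:9  d3:9  d4:6  d5:0  d6:2 → peak 15
Best is G@2, peak 15.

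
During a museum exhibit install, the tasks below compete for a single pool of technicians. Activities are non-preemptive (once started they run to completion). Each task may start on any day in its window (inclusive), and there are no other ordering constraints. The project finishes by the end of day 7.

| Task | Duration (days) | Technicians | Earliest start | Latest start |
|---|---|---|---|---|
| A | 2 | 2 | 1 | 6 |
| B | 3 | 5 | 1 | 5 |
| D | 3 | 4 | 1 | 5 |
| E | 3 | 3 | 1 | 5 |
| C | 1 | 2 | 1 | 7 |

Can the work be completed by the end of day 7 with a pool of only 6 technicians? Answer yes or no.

The minimum achievable peak is 7; 6 < 7, so no feasible schedule stays within the cap.

no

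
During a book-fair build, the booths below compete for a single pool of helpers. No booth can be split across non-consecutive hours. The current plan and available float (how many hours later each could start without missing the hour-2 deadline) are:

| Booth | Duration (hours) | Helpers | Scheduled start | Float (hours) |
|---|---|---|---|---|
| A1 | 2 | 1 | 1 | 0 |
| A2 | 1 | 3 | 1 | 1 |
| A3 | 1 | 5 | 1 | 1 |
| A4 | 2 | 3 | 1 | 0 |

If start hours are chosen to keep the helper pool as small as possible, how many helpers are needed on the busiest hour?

9

Early-start (A1@1, A2@1, A3@1, A4@1) gives peak 12: h1:12  h2:4.
Shift A3→2.
Schedule A1@1, A2@1, A3@2, A4@1: h1:7  h2:9 — peak 9.
No arrangement of the 4 feasible schedules does better.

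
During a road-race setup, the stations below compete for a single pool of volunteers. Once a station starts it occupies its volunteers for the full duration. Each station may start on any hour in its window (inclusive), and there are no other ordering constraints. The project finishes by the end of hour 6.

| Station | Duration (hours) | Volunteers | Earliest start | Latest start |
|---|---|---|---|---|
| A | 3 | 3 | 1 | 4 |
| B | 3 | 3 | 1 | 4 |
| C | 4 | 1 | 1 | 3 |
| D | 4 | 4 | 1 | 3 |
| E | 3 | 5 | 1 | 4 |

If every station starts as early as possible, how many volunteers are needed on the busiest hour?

16

Early-start schedule: A@1, B@1, C@1, D@1, E@1.
Load per hour: hour 1: 16, hour 2: 16, hour 3: 16, hour 4: 5, hour 5: 0, hour 6: 0.
Peak is 16.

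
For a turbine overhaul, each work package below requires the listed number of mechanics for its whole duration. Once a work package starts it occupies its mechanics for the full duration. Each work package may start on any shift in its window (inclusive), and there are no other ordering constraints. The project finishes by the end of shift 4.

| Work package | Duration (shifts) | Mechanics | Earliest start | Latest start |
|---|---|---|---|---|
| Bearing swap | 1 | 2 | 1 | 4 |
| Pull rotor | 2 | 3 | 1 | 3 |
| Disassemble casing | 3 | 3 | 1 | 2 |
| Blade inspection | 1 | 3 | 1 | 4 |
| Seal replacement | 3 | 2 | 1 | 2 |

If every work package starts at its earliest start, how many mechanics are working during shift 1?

At early start, shift 1 has: Bearing swap, Pull rotor, Disassemble casing, Blade inspection, Seal replacement.
Demand: 2 + 3 + 3 + 3 + 2 = 13.

13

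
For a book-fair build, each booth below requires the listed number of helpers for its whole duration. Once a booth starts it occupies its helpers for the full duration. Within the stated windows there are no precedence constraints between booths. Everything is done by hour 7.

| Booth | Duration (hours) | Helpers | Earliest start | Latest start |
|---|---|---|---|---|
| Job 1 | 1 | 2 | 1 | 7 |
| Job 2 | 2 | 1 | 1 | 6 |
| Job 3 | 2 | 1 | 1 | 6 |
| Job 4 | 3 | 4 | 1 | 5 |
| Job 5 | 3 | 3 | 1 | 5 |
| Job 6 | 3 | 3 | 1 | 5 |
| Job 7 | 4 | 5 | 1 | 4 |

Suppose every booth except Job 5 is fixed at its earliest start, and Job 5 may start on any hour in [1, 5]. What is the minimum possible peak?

16

Job 5@1: h1:19  h2:17  h3:15  h4:5  h5:0  h6:0  h7:0 → peak 19
Job 5@2: h1:16  h2:17  h3:15  h4:8  h5:0  h6:0  h7:0 → peak 17
Job 5@3: h1:16  h2:14  h3:15  h4:8  h5:3  h6:0  h7:0 → peak 16
Job 5@4: h1:16  h2:14  h3:12  h4:8  h5:3  h6:3  h7:0 → peak 16
Job 5@5: h1:16  h2:14  h3:12  h4:5  h5:3  h6:3  h7:3 → peak 16
Best is Job 5@3, peak 16.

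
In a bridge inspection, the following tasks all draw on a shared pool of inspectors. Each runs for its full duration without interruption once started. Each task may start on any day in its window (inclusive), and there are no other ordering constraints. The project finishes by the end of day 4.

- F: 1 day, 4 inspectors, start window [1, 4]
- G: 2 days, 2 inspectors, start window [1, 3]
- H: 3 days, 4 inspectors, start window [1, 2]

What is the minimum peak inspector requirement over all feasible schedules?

6

Early-start (F@1, G@1, H@1) gives peak 10: d1:10  d2:6  d3:4  d4:0.
Shift H→2.
Schedule F@1, G@1, H@2: d1:6  d2:6  d3:4  d4:4 — peak 6.
No arrangement of the 24 feasible schedules does better.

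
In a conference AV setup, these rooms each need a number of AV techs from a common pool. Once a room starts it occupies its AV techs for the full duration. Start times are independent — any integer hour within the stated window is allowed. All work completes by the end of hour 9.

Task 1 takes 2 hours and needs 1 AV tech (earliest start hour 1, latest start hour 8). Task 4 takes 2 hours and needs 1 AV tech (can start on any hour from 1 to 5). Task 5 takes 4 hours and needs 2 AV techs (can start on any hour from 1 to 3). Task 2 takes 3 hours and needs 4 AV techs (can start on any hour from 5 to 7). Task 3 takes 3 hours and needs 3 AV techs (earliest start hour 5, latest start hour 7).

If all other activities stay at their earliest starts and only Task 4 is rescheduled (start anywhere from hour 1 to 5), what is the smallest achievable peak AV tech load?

Task 4@1: h1:4  h2:4  h3:2  h4:2  h5:7  h6:7  h7:7  h8:0  h9:0 → peak 7
Task 4@2: h1:3  h2:4  h3:3  h4:2  h5:7  h6:7  h7:7  h8:0  h9:0 → peak 7
Task 4@3: h1:3  h2:3  h3:3  h4:3  h5:7  h6:7  h7:7  h8:0  h9:0 → peak 7
Task 4@4: h1:3  h2:3  h3:2  h4:3  h5:8  h6:7  h7:7  h8:0  h9:0 → peak 8
Task 4@5: h1:3  h2:3  h3:2  h4:2  h5:8  h6:8  h7:7  h8:0  h9:0 → peak 8
Best is Task 4@1, peak 7.

7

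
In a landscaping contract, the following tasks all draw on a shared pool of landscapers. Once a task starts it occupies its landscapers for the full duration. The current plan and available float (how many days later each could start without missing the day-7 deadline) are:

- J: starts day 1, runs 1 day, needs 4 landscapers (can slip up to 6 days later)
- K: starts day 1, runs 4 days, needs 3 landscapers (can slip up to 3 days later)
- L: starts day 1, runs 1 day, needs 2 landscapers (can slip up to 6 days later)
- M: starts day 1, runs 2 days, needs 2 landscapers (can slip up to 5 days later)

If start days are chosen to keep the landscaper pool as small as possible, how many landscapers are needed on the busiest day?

Early-start (J@1, K@1, L@1, M@1) gives peak 11: d1:11  d2:5  d3:3  d4:3  d5:0  d6:0  d7:0.
Shift K→2, L→6, M→6.
Schedule J@1, K@2, L@6, M@6: d1:4  d2:3  d3:3  d4:3  d5:3  d6:4  d7:2 — peak 4.
Total landscaper-days = 22 over 7 days ⇒ peak ≥ ⌈22/7⌉ = 4, so 4 is optimal.

4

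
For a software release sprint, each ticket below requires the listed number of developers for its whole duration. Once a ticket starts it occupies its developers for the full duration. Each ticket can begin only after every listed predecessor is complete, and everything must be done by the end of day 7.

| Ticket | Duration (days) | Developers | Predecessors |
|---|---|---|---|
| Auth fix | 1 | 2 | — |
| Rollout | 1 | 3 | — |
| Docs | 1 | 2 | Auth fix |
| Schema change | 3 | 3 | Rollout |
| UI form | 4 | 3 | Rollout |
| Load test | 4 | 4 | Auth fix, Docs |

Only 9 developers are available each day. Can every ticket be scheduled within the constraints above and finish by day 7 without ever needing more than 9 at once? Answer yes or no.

The minimum achievable peak is 10; 9 < 10, so no feasible schedule stays within the cap.

no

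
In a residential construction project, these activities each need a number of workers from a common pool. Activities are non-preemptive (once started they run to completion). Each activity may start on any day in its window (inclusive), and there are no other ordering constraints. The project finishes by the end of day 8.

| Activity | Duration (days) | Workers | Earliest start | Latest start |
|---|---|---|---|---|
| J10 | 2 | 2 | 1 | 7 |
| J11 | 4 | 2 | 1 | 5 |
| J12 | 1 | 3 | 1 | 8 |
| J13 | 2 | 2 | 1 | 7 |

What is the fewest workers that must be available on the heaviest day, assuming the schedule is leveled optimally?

Early-start (J10@1, J11@1, J12@1, J13@1) gives peak 9: d1:9  d2:6  d3:2  d4:2  d5:0  d6:0  d7:0  d8:0.
Shift J12→5, J13→3.
Schedule J10@1, J11@1, J12@5, J13@3: d1:4  d2:4  d3:4  d4:4  d5:3  d6:0  d7:0  d8:0 — peak 4.

4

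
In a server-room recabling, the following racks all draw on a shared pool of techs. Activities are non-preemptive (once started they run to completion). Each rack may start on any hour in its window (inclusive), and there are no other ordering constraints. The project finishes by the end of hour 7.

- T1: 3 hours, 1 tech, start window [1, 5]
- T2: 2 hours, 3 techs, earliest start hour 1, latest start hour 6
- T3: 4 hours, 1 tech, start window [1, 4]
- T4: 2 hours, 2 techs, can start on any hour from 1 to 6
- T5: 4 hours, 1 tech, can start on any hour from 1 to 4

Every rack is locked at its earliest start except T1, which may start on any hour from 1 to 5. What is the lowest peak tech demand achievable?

7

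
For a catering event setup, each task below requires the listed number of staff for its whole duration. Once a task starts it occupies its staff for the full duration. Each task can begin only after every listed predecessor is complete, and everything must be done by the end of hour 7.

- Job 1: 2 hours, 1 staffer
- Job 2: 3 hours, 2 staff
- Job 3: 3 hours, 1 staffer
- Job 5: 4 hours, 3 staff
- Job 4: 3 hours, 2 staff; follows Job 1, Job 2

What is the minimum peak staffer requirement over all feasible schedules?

5

Early-start (Job 1@1, Job 2@1, Job 3@1, Job 5@1, Job 4@4) gives peak 7: h1:7  h2:7  h3:6  h4:5  h5:2  h6:2  h7:0.
Shift Job 5→4.
Schedule Job 1@1, Job 2@1, Job 3@1, Job 5@4, Job 4@4: h1:4  h2:4  h3:3  h4:5  h5:5  h6:5  h7:3 — peak 5.
Total staffer-hours = 29 over 7 hours ⇒ peak ≥ ⌈29/7⌉ = 5, so 5 is optimal.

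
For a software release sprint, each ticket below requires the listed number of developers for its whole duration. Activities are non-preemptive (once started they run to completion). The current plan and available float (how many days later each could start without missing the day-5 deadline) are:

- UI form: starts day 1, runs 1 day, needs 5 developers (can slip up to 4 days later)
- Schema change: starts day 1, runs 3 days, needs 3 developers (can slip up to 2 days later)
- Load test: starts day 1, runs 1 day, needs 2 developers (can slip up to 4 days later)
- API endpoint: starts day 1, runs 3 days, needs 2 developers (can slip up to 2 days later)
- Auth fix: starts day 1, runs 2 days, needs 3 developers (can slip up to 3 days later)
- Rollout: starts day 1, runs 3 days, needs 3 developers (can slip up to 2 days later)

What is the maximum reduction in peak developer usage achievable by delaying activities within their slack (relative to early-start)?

Early-start peak: d1:18  d2:11  d3:8  d4:0  d5:0 ⇒ 18.
Leveled (UI form@1, Schema change@1, Load test@2, API endpoint@2, Auth fix@4, Rollout@3): d1:8  d2:7  d3:8  d4:8  d5:6 ⇒ 8.
Reduction 18 − 8 = 10.

10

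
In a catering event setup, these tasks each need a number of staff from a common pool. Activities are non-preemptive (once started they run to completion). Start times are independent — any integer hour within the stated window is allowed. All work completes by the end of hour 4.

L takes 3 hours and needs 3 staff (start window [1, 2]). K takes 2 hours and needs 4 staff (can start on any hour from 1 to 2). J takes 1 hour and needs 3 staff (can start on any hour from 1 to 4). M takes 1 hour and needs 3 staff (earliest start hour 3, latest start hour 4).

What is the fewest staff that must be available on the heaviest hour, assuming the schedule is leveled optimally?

7

Early-start (L@1, K@1, J@1, M@3) gives peak 10: h1:10  h2:7  h3:6  h4:0.
Shift J→3, M→4.
Schedule L@1, K@1, J@3, M@4: h1:7  h2:7  h3:6  h4:3 — peak 7.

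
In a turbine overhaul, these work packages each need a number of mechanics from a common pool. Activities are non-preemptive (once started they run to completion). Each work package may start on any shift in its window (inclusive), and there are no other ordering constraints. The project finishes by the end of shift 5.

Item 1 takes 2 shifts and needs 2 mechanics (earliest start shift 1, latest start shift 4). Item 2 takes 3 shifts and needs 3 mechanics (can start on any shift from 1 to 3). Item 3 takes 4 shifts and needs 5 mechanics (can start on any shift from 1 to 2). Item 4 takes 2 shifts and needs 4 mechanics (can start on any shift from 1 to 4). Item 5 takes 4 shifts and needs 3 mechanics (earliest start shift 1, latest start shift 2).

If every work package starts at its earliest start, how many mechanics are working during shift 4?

8

At early start, shift 4 has: Item 3, Item 5.
Demand: 5 + 3 = 8.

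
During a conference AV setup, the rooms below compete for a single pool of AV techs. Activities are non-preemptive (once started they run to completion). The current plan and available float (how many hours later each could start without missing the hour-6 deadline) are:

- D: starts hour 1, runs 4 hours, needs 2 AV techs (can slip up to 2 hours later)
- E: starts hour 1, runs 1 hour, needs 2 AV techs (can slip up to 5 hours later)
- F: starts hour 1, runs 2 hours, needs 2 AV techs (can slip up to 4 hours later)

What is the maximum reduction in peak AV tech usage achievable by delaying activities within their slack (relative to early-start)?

2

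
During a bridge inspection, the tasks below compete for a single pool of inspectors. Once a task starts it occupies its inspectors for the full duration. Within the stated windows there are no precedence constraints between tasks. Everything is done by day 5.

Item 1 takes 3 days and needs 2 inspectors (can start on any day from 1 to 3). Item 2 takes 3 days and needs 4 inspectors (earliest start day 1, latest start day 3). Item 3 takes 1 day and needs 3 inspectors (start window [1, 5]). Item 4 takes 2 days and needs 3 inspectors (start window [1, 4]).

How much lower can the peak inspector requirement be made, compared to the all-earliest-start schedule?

Early-start peak: d1:12  d2:9  d3:6  d4:0  d5:0 ⇒ 12.
Leveled (Item 1@1, Item 2@1, Item 3@4, Item 4@4): d1:6  d2:6  d3:6  d4:6  d5:3 ⇒ 6.
Reduction 12 − 6 = 6.

6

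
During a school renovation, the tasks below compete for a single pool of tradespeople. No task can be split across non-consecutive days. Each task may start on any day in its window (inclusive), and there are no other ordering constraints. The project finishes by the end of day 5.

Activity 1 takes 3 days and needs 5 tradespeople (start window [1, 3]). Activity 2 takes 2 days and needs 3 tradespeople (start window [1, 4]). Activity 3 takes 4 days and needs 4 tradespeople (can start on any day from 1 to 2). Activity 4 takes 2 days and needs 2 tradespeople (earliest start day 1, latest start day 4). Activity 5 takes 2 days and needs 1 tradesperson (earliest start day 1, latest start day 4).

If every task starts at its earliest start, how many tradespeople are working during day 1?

At early start, day 1 has: Activity 1, Activity 2, Activity 3, Activity 4, Activity 5.
Demand: 5 + 3 + 4 + 2 + 1 = 15.

15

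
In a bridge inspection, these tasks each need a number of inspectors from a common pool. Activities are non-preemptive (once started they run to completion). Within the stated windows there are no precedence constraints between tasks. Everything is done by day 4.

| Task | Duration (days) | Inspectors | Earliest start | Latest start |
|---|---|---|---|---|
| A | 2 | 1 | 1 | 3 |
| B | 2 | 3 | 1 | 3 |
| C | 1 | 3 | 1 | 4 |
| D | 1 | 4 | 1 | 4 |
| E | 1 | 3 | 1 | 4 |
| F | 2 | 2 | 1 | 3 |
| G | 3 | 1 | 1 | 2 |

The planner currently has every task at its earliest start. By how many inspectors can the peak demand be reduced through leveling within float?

10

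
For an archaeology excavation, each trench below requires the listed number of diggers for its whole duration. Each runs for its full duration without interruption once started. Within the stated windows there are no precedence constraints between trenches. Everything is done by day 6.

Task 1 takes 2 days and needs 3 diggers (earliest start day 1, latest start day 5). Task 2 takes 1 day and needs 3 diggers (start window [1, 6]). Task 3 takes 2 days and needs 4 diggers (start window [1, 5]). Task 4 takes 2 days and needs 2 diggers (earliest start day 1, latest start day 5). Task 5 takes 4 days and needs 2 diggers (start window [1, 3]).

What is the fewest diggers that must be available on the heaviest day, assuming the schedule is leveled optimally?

6

Early-start (Task 1@1, Task 2@1, Task 3@1, Task 4@1, Task 5@1) gives peak 14: d1:14  d2:11  d3:2  d4:2  d5:0  d6:0.
Shift Task 3→3, Task 4→5, Task 5→2.
Schedule Task 1@1, Task 2@1, Task 3@3, Task 4@5, Task 5@2: d1:6  d2:5  d3:6  d4:6  d5:4  d6:2 — peak 6.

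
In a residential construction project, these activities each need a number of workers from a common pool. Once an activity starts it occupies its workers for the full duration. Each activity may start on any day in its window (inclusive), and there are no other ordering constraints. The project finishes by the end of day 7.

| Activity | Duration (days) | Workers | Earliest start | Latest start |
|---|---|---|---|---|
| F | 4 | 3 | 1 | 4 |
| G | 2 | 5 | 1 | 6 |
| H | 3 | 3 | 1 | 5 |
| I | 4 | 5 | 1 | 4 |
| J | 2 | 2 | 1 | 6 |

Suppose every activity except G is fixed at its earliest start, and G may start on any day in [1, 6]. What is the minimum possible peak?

G@1: d1:18  d2:18  d3:11  d4:8  d5:0  d6:0  d7:0 → peak 18
G@2: d1:13  d2:18  d3:16  d4:8  d5:0  d6:0  d7:0 → peak 18
G@3: d1:13  d2:13  d3:16  d4:13  d5:0  d6:0  d7:0 → peak 16
G@4: d1:13  d2:13  d3:11  d4:13  d5:5  d6:0  d7:0 → peak 13
G@5: d1:13  d2:13  d3:11  d4:8  d5:5  d6:5  d7:0 → peak 13
G@6: d1:13  d2:13  d3:11  d4:8  d5:0  d6:5  d7:5 → peak 13
Best is G@4, peak 13.

13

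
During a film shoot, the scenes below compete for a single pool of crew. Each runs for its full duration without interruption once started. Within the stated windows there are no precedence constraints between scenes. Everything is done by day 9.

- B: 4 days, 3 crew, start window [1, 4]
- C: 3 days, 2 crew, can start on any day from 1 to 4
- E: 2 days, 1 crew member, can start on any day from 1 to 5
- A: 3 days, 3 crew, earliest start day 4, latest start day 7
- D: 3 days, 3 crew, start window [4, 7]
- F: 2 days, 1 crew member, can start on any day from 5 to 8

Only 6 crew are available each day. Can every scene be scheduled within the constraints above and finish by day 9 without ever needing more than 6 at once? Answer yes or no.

Schedule B@1, C@1, E@1, A@4, D@5, F@7: d1:6  d2:6  d3:5  d4:6  d5:6  d6:6  d7:4  d8:1  d9:0 — peak 6 ≤ 6.

yes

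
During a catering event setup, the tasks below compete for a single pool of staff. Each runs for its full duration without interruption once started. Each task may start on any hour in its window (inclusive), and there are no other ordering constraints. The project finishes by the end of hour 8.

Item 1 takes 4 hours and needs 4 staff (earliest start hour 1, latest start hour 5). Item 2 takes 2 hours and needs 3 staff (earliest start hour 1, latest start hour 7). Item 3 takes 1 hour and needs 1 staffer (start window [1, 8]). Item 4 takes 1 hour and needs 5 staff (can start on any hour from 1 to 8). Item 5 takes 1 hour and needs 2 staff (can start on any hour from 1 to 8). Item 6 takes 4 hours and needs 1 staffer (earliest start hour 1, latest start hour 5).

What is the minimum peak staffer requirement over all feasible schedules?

Early-start (Item 1@1, Item 2@1, Item 3@1, Item 4@1, Item 5@1, Item 6@1) gives peak 16: h1:16  h2:8  h3:5  h4:5  h5:0  h6:0  h7:0  h8:0.
Shift Item 2→5, Item 4→7, Item 5→6, Item 6→2.
Schedule Item 1@1, Item 2@5, Item 3@1, Item 4@7, Item 5@6, Item 6@2: h1:5  h2:5  h3:5  h4:5  h5:4  h6:5  h7:5  h8:0 — peak 5.
Total staffer-hours = 34 over 8 hours ⇒ peak ≥ ⌈34/8⌉ = 5, so 5 is optimal.

5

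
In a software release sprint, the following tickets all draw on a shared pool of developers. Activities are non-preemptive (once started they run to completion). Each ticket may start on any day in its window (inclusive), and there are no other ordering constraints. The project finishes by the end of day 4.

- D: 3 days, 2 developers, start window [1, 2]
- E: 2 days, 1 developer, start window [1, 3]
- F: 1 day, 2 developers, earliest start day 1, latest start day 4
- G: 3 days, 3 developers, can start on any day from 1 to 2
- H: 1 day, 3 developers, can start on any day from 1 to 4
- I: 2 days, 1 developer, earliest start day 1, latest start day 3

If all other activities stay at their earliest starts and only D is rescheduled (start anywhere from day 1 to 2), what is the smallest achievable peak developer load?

10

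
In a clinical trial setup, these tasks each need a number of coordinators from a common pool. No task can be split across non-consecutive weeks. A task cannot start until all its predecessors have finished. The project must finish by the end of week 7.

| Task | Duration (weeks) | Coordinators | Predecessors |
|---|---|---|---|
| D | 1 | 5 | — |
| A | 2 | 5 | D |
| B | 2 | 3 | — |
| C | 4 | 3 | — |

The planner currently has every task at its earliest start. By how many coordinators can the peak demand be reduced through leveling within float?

Early-start peak: w1:11  w2:11  w3:8  w4:3  w5:0  w6:0  w7:0 ⇒ 11.
Leveled (D@1, A@2, B@4, C@4): w1:5  w2:5  w3:5  w4:6  w5:6  w6:3  w7:3 ⇒ 6.
Reduction 11 − 6 = 5.

5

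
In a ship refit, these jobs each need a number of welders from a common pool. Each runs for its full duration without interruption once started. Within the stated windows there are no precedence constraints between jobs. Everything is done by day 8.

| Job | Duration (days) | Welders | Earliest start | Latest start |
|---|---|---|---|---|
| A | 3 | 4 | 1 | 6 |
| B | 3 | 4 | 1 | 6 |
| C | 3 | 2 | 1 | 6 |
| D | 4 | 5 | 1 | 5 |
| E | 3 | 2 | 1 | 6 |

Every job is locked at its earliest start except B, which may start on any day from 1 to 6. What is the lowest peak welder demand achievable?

13

B@1: d1:17  d2:17  d3:17  d4:5  d5:0  d6:0  d7:0  d8:0 → peak 17
B@2: d1:13  d2:17  d3:17  d4:9  d5:0  d6:0  d7:0  d8:0 → peak 17
B@3: d1:13  d2:13  d3:17  d4:9  d5:4  d6:0  d7:0  d8:0 → peak 17
B@4: d1:13  d2:13  d3:13  d4:9  d5:4  d6:4  d7:0  d8:0 → peak 13
B@5: d1:13  d2:13  d3:13  d4:5  d5:4  d6:4  d7:4  d8:0 → peak 13
B@6: d1:13  d2:13  d3:13  d4:5  d5:0  d6:4  d7:4  d8:4 → peak 13
Best is B@4, peak 13.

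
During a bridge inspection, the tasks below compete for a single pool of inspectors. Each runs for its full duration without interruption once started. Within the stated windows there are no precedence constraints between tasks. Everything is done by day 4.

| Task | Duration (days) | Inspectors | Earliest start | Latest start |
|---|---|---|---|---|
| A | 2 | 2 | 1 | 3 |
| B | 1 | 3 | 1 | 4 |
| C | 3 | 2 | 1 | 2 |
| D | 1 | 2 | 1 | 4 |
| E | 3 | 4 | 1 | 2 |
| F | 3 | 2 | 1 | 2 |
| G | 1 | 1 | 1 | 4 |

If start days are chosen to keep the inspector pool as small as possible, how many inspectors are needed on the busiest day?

Early-start (A@1, B@1, C@1, D@1, E@1, F@1, G@1) gives peak 16: d1:16  d2:10  d3:8  d4:0.
Shift E→2, F→2.
Schedule A@1, B@1, C@1, D@1, E@2, F@2, G@1: d1:10  d2:10  d3:8  d4:6 — peak 10.

10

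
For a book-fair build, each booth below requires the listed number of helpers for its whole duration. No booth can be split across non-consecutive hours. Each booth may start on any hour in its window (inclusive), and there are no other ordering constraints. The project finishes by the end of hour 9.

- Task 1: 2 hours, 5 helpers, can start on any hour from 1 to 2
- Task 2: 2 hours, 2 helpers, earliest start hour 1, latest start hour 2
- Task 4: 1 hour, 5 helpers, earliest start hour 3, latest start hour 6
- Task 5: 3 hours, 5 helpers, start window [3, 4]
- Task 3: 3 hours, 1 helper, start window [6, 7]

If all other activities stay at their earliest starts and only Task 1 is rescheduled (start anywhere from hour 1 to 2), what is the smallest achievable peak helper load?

10

Task 1@1: h1:7  h2:7  h3:10  h4:5  h5:5  h6:1  h7:1  h8:1  h9:0 → peak 10
Task 1@2: h1:2  h2:7  h3:15  h4:5  h5:5  h6:1  h7:1  h8:1  h9:0 → peak 15
Best is Task 1@1, peak 10.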